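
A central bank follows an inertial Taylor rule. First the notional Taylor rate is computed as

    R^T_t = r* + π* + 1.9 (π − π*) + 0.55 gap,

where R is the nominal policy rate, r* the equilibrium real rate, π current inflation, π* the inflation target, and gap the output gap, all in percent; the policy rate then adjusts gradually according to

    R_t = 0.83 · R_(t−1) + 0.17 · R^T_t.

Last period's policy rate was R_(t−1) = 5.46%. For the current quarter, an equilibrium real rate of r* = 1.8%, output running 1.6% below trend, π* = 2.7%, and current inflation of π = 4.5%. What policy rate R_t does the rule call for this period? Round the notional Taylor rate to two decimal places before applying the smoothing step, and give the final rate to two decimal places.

5.73%

Output 1.6% below potential → gap = -1.6.
R^T_t = 1.8 + 2.7 + 1.9 × (4.5 − 2.7) + 0.55 × (-1.6)
   = 1.8 + 2.7 + 3.42 − 0.88 = 7.04
R_t = 0.83 × 5.46 + 0.17 × 7.04 = 4.5318 + 1.1968 = 5.73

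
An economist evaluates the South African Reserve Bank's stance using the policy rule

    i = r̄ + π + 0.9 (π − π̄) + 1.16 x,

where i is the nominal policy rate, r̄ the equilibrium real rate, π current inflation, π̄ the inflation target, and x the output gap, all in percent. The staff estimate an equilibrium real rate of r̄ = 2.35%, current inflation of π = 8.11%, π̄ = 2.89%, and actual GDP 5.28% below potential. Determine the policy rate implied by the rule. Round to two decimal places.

9.03%

Output 5.28% below potential → x = -5.28.
i = 2.35 + 8.11 + 0.9 × (8.11 − 2.89) + 1.16 × (-5.28)
   = 2.35 + 8.11 + 4.698 − 6.1248 = 9.03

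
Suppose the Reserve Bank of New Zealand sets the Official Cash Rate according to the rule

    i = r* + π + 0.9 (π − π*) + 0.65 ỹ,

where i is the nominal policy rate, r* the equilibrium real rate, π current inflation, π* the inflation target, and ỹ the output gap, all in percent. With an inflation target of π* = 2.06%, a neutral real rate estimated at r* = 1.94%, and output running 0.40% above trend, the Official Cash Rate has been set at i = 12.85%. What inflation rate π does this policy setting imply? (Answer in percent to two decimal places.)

Output 0.40% above potential → ỹ = 0.40.
Collecting π: i = r* + (1 + 0.9) π − 0.9 π* + 0.65 ỹ
1.9 π = 12.85 − 1.94 + 0.9 × 2.06 − 0.65 × 0.40 = 12.504
π = 12.504 / 1.9 = 6.58

6.58%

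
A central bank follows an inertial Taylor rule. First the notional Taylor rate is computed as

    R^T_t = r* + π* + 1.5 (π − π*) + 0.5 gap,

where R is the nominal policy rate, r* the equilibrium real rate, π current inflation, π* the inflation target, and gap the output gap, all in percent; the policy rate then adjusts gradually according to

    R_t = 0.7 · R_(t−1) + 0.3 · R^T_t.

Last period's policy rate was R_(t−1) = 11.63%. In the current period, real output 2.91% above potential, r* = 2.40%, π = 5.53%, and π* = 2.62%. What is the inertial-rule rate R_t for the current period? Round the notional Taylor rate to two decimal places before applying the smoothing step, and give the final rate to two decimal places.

Output 2.91% above potential → gap = 2.91.
R^T_t = 2.40 + 2.62 + 1.5 × (5.53 − 2.62) + 0.5 × 2.91
   = 2.40 + 2.62 + 4.365 + 1.455 = 10.84
R_t = 0.7 × 11.63 + 0.3 × 10.84 = 8.141 + 3.252 = 11.39

11.39%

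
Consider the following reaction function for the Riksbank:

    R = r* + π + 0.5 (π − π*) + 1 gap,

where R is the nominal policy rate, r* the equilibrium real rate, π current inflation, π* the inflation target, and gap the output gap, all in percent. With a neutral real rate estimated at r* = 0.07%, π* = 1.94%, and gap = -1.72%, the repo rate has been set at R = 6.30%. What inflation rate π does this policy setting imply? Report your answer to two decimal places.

5.95%

Collecting π: R = r* + (1 + 0.5) π − 0.5 π* + 1 gap
1.5 π = 6.30 − 0.07 + 0.5 × 1.94 − 1 × (-1.72) = 8.92
π = 8.92 / 1.5 = 5.95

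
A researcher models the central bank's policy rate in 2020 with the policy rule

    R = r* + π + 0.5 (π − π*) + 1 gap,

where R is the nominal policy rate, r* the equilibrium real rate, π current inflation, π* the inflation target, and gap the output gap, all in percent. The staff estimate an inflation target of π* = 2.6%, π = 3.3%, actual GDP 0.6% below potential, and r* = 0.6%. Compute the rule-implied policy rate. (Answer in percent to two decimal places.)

Output 0.6% below potential → gap = -0.6.
R = 0.6 + 3.3 + 0.5 × (3.3 − 2.6) + 1 × (-0.6)
   = 0.6 + 3.3 + 0.35 − 0.6 = 3.65

3.65%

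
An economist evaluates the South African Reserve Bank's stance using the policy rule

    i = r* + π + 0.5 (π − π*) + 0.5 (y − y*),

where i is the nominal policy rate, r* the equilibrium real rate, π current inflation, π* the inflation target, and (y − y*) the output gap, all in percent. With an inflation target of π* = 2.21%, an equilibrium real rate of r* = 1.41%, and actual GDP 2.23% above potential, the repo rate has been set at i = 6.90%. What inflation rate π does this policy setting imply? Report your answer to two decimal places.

Output 2.23% above potential → (y − y*) = 2.23.
Collecting π: i = r* + (1 + 0.5) π − 0.5 π* + 0.5 (y − y*)
1.5 π = 6.90 − 1.41 + 0.5 × 2.21 − 0.5 × 2.23 = 5.48
π = 5.48 / 1.5 = 3.65

3.65%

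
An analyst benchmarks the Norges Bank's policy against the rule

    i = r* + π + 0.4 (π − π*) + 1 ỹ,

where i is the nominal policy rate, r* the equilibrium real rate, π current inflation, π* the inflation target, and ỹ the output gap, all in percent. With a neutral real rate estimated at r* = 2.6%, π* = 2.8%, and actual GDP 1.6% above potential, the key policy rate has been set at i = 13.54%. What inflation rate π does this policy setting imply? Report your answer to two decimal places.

Output 1.6% above potential → ỹ = 1.6.
Collecting π: i = r* + (1 + 0.4) π − 0.4 π* + 1 ỹ
1.4 π = 13.54 − 2.6 + 0.4 × 2.8 − 1 × 1.6 = 10.46
π = 10.46 / 1.4 = 7.47

7.47%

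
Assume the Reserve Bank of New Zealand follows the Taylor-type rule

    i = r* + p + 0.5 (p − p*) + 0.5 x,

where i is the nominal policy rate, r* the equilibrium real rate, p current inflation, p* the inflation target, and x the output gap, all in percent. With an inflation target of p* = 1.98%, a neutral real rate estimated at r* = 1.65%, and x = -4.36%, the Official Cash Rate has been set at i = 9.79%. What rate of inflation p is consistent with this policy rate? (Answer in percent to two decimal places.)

7.54%

Collecting p: i = r* + (1 + 0.5) p − 0.5 p* + 0.5 x
1.5 p = 9.79 − 1.65 + 0.5 × 1.98 − 0.5 × (-4.36) = 11.31
p = 11.31 / 1.5 = 7.54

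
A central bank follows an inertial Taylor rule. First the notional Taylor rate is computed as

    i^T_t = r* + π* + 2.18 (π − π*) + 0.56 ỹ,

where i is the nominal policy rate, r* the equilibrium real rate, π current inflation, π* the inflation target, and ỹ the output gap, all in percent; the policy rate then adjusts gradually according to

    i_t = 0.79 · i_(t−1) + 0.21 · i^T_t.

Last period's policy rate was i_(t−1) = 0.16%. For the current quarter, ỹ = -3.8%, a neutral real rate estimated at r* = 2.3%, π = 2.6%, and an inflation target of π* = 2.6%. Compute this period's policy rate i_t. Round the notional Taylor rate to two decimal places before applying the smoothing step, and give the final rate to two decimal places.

i^T_t = 2.3 + 2.6 + 2.18 × (2.6 − 2.6) + 0.56 × (-3.8)
   = 2.3 + 2.6 + 0 − 2.128 = 2.77
i_t = 0.79 × 0.16 + 0.21 × 2.77 = 0.1264 + 0.5817 = 0.71

0.71%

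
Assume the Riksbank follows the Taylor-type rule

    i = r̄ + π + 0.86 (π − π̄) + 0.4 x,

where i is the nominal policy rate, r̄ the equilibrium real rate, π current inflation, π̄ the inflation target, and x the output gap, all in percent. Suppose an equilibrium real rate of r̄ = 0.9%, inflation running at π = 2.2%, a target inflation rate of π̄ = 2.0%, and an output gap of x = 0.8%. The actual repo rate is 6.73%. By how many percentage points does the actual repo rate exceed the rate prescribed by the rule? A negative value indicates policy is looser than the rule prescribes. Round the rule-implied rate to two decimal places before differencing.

i = 0.9 + 2.2 + 0.86 × (2.2 − 2.0) + 0.4 × 0.8
   = 0.9 + 2.2 + 0.172 + 0.32 = 3.59
Deviation = 6.73 − 3.59 = 3.14 pp.

3.14 pp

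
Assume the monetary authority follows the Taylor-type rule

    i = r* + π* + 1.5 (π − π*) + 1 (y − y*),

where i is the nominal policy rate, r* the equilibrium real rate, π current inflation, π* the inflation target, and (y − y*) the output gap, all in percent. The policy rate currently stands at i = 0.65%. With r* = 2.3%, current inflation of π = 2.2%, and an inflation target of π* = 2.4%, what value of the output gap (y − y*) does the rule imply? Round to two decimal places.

1 (y − y*) = 0.65 − 2.3 − 2.4 − 1.5 × (2.2 − 2.4) = -3.75
(y − y*) = -3.75 / 1 = -3.75

-3.75%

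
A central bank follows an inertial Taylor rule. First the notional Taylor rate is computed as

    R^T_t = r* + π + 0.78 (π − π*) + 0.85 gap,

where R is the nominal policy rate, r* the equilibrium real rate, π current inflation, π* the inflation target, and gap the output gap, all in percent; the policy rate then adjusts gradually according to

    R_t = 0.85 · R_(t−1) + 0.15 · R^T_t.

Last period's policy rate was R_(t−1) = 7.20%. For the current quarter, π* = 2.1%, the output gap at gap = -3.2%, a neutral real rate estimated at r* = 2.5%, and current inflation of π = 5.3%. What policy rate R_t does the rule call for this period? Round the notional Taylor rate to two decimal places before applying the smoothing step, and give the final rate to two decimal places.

R^T_t = 2.5 + 5.3 + 0.78 × (5.3 − 2.1) + 0.85 × (-3.2)
   = 2.5 + 5.3 + 2.496 − 2.72 = 7.58
R_t = 0.85 × 7.20 + 0.15 × 7.58 = 6.12 + 1.137 = 7.26

7.26%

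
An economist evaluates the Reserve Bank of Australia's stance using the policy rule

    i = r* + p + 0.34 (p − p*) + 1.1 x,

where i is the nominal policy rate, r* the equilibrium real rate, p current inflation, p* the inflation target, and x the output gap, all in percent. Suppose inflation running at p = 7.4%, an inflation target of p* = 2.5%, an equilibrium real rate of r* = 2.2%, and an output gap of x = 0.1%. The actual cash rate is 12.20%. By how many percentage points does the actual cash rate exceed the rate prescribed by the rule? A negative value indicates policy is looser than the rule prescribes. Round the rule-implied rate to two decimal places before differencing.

0.82 pp

i = 2.2 + 7.4 + 0.34 × (7.4 − 2.5) + 1.1 × 0.1
   = 2.2 + 7.4 + 1.666 + 0.11 = 11.38
Deviation = 12.20 − 11.38 = 0.82 pp.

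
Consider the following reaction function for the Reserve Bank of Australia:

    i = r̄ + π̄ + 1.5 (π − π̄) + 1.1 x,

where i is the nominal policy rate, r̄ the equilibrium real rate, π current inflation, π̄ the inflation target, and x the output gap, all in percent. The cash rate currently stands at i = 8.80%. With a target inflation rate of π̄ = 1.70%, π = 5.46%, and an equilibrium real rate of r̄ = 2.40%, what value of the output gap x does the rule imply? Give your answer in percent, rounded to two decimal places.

-0.85%

1.1 x = 8.80 − 2.40 − 1.70 − 1.5 × (5.46 − 1.70) = -0.94
x = -0.94 / 1.1 = -0.85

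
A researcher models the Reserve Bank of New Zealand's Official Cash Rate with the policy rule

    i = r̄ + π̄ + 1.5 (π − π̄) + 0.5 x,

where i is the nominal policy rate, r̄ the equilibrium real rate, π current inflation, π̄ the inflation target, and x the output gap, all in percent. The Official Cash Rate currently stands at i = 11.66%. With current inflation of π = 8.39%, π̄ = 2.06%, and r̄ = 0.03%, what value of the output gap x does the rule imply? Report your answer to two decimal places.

0.5 x = 11.66 − 0.03 − 2.06 − 1.5 × (8.39 − 2.06) = 0.075
x = 0.075 / 0.5 = 0.15

0.15%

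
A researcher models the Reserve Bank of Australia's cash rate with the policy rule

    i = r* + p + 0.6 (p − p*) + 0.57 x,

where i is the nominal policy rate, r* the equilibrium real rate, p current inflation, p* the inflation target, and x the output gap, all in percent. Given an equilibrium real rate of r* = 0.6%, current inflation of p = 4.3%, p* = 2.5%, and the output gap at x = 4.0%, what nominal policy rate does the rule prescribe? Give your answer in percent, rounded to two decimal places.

i = 0.6 + 4.3 + 0.6 × (4.3 − 2.5) + 0.57 × 4.0
   = 0.6 + 4.3 + 1.08 + 2.28 = 8.26

8.26%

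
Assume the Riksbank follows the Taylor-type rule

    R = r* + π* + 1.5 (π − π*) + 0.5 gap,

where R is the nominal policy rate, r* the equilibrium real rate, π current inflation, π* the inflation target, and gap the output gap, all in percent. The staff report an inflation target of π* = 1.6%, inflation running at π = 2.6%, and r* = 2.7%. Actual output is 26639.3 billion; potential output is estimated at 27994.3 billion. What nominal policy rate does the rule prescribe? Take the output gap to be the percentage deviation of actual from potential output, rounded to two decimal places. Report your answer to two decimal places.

3.38%

Output gap = 100 × (26639.3 − 27994.3) / 27994.3 = -4.84%.
R = 2.70 + 1.60 + 1.5 × (2.60 − 1.60) + 0.5 × (-4.84)
   = 2.70 + 1.6 + 1.5 − 2.42 = 3.38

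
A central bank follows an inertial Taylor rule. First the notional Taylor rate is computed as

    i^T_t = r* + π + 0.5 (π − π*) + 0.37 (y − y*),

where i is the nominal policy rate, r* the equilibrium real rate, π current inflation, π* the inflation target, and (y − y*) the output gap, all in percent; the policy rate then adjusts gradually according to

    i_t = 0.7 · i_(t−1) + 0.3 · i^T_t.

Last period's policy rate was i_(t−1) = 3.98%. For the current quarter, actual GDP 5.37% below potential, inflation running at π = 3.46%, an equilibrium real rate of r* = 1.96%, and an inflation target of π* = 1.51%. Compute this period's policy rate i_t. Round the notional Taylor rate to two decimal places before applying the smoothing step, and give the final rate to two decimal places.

Output 5.37% below potential → (y − y*) = -5.37.
i^T_t = 1.96 + 3.46 + 0.5 × (3.46 − 1.51) + 0.37 × (-5.37)
   = 1.96 + 3.46 + 0.975 − 1.9869 = 4.41
i_t = 0.7 × 3.98 + 0.3 × 4.41 = 2.786 + 1.323 = 4.11

4.11%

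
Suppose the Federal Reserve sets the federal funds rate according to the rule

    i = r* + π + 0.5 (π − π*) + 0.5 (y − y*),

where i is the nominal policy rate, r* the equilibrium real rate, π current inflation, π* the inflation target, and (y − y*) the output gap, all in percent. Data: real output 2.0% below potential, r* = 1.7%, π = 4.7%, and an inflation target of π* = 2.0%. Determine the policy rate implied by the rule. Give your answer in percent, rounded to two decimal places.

Output 2.0% below potential → (y − y*) = -2.0.
i = 1.7 + 4.7 + 0.5 × (4.7 − 2.0) + 0.5 × (-2.0)
   = 1.7 + 4.7 + 1.35 − 1 = 6.75

6.75%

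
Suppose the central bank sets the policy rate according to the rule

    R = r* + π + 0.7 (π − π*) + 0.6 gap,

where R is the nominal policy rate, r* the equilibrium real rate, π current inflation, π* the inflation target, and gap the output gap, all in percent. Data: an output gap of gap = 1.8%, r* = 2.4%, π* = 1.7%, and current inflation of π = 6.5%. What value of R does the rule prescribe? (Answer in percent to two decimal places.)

R = 2.4 + 6.5 + 0.7 × (6.5 − 1.7) + 0.6 × 1.8
   = 2.4 + 6.5 + 3.36 + 1.08 = 13.34

13.34%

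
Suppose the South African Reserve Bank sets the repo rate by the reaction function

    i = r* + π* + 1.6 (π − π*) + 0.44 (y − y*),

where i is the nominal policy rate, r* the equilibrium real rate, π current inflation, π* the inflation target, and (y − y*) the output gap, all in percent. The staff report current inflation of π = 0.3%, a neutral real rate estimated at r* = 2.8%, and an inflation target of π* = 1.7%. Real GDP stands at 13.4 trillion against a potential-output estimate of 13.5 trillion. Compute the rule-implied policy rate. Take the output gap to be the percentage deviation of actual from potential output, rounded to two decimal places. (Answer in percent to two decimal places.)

1.93%

Output gap = 100 × (13.4 − 13.5) / 13.5 = -0.74%.
i = 2.80 + 1.70 + 1.6 × (0.30 − 1.70) + 0.44 × (-0.74)
   = 2.80 + 1.7 − 2.24 − 0.3256 = 1.93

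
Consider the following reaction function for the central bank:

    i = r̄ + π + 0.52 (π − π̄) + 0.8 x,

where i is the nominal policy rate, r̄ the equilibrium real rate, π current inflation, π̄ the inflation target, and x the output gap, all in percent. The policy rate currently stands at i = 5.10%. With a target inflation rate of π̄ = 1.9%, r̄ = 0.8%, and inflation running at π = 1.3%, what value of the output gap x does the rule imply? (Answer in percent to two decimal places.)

0.8 x = 5.10 − 0.8 − 1.3 − 0.52 × (1.3 − 1.9) = 3.312
x = 3.312 / 0.8 = 4.14

4.14%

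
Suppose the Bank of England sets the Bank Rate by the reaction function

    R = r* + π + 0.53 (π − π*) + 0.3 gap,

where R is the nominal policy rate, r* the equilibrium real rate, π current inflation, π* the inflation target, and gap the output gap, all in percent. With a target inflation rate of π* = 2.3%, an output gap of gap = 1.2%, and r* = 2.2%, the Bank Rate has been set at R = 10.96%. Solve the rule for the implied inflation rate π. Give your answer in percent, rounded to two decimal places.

Collecting π: R = r* + (1 + 0.53) π − 0.53 π* + 0.3 gap
1.53 π = 10.96 − 2.2 + 0.53 × 2.3 − 0.3 × 1.2 = 9.619
π = 9.619 / 1.53 = 6.29

6.29%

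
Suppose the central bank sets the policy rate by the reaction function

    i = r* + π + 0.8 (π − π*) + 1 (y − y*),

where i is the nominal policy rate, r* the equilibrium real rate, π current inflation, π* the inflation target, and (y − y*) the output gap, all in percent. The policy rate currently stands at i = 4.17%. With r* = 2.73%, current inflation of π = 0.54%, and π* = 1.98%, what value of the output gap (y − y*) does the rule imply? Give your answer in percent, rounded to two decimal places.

1 (y − y*) = 4.17 − 2.73 − 0.54 − 0.8 × (0.54 − 1.98) = 2.052
(y − y*) = 2.052 / 1 = 2.05

2.05%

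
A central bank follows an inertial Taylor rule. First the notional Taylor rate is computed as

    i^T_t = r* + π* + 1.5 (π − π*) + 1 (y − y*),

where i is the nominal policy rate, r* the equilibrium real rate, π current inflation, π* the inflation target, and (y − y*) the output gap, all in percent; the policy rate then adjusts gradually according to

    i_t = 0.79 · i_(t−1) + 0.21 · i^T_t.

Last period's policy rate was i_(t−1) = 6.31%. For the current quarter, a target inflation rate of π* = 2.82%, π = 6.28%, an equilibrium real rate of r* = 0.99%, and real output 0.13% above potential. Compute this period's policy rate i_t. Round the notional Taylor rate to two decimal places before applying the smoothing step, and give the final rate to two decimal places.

6.90%

Output 0.13% above potential → (y − y*) = 0.13.
i^T_t = 0.99 + 2.82 + 1.5 × (6.28 − 2.82) + 1 × 0.13
   = 0.99 + 2.82 + 5.19 + 0.13 = 9.13
i_t = 0.79 × 6.31 + 0.21 × 9.13 = 4.9849 + 1.9173 = 6.90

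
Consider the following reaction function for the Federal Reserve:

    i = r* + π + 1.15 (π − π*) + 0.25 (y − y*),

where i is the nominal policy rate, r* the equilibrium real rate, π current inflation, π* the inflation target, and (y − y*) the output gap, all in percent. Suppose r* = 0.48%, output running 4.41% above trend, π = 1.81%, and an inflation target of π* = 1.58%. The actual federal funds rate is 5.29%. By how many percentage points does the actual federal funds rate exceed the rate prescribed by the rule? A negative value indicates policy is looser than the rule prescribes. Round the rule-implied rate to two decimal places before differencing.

Output 4.41% above potential → (y − y*) = 4.41.
i = 0.48 + 1.81 + 1.15 × (1.81 − 1.58) + 0.25 × 4.41
   = 0.48 + 1.81 + 0.2645 + 1.1025 = 3.66
Deviation = 5.29 − 3.66 = 1.63 pp.

1.63 pp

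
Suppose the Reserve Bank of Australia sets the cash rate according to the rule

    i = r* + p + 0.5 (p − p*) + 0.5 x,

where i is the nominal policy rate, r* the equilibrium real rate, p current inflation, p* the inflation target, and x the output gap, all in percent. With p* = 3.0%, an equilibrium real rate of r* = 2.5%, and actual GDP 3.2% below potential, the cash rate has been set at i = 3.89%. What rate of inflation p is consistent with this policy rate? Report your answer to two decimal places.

Output 3.2% below potential → x = -3.2.
Collecting p: i = r* + (1 + 0.5) p − 0.5 p* + 0.5 x
1.5 p = 3.89 − 2.5 + 0.5 × 3.0 − 0.5 × (-3.2) = 4.49
p = 4.49 / 1.5 = 2.99

2.99%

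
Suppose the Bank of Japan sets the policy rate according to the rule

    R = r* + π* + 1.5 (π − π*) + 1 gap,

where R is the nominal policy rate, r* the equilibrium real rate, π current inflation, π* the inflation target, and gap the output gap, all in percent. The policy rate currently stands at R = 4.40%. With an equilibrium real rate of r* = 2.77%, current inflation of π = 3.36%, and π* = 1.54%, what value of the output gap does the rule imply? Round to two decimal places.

1 gap = 4.40 − 2.77 − 1.54 − 1.5 × (3.36 − 1.54) = -2.64
gap = -2.64 / 1 = -2.64

-2.64%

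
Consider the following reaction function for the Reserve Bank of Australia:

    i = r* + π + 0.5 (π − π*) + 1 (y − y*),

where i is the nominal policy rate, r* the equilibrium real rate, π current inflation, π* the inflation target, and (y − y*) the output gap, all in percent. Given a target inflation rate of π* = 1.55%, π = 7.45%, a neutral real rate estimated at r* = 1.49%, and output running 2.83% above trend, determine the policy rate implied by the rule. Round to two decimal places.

Output 2.83% above potential → (y − y*) = 2.83.
i = 1.49 + 7.45 + 0.5 × (7.45 − 1.55) + 1 × 2.83
   = 1.49 + 7.45 + 2.95 + 2.83 = 14.72

14.72%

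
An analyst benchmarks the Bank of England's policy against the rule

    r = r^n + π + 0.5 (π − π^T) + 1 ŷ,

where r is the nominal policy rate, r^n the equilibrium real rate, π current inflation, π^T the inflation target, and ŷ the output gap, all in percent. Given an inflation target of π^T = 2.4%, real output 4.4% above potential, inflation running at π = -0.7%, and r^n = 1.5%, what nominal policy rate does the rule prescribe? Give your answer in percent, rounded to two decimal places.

3.65%

Output 4.4% above potential → ŷ = 4.4.
r = 1.5 + (-0.7) + 0.5 × (-0.7 − 2.4) + 1 × 4.4
   = 1.5 − 0.7 − 1.55 + 4.4 = 3.65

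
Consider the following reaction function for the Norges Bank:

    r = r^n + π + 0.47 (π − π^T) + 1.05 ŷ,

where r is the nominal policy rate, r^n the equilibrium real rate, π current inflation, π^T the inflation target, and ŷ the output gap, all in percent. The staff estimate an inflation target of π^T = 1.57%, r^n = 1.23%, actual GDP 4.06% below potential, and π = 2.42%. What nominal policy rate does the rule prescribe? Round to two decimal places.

-0.21%

Output 4.06% below potential → ŷ = -4.06.
r = 1.23 + 2.42 + 0.47 × (2.42 − 1.57) + 1.05 × (-4.06)
   = 1.23 + 2.42 + 0.3995 − 4.263 = -0.21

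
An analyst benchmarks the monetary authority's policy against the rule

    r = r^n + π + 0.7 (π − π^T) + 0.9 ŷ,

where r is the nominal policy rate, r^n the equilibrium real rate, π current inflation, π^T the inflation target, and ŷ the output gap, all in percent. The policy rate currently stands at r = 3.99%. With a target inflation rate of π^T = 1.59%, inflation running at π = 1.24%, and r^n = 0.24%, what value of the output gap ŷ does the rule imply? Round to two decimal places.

0.9 ŷ = 3.99 − 0.24 − 1.24 − 0.7 × (1.24 − 1.59) = 2.755
ŷ = 2.755 / 0.9 = 3.06

3.06%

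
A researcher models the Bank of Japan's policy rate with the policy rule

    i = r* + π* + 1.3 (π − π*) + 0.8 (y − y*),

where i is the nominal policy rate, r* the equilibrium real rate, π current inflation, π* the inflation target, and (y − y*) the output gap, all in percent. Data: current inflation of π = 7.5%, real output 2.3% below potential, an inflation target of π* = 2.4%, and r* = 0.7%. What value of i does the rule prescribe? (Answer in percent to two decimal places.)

7.89%

Output 2.3% below potential → (y − y*) = -2.3.
i = 0.7 + 2.4 + 1.3 × (7.5 − 2.4) + 0.8 × (-2.3)
   = 0.7 + 2.4 + 6.63 − 1.84 = 7.89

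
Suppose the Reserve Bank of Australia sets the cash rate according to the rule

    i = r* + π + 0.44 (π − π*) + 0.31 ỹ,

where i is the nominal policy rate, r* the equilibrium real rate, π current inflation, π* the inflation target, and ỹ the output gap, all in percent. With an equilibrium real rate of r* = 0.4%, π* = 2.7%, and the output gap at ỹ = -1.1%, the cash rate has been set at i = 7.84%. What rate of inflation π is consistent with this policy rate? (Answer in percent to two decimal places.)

6.23%

Collecting π: i = r* + (1 + 0.44) π − 0.44 π* + 0.31 ỹ
1.44 π = 7.84 − 0.4 + 0.44 × 2.7 − 0.31 × (-1.1) = 8.969
π = 8.969 / 1.44 = 6.23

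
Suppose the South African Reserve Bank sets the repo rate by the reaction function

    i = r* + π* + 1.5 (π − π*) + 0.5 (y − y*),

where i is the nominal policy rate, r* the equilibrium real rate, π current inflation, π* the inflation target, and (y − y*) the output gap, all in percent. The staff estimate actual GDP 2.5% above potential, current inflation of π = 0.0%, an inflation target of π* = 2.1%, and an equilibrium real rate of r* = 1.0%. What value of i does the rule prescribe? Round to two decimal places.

1.20%

Output 2.5% above potential → (y − y*) = 2.5.
i = 1.0 + 2.1 + 1.5 × (0.0 − 2.1) + 0.5 × 2.5
   = 1.0 + 2.1 − 3.15 + 1.25 = 1.20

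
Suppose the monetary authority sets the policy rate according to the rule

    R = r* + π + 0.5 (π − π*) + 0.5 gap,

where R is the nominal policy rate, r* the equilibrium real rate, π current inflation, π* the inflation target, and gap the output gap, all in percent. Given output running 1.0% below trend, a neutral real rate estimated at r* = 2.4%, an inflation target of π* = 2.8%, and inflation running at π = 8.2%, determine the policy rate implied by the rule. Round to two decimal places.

Output 1.0% below potential → gap = -1.0.
R = 2.4 + 8.2 + 0.5 × (8.2 − 2.8) + 0.5 × (-1.0)
   = 2.4 + 8.2 + 2.7 − 0.5 = 12.80

12.80%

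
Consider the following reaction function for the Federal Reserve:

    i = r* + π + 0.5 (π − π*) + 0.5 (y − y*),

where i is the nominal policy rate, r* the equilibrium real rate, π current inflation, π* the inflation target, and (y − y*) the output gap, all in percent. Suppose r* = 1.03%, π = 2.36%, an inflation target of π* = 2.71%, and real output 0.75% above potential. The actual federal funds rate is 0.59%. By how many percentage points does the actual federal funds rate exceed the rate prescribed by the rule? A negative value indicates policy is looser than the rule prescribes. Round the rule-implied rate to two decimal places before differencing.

Output 0.75% above potential → (y − y*) = 0.75.
i = 1.03 + 2.36 + 0.5 × (2.36 − 2.71) + 0.5 × 0.75
   = 1.03 + 2.36 − 0.175 + 0.375 = 3.59
Deviation = 0.59 − 3.59 = -3.00 pp.

-3.00 pp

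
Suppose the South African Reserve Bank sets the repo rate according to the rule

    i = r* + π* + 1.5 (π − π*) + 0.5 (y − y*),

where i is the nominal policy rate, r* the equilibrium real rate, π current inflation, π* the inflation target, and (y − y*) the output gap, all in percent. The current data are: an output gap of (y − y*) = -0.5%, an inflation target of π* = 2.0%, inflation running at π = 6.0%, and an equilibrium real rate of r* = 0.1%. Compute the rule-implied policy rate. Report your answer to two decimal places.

7.85%

i = 0.1 + 2.0 + 1.5 × (6.0 − 2.0) + 0.5 × (-0.5)
   = 0.1 + 2 + 6 − 0.25 = 7.85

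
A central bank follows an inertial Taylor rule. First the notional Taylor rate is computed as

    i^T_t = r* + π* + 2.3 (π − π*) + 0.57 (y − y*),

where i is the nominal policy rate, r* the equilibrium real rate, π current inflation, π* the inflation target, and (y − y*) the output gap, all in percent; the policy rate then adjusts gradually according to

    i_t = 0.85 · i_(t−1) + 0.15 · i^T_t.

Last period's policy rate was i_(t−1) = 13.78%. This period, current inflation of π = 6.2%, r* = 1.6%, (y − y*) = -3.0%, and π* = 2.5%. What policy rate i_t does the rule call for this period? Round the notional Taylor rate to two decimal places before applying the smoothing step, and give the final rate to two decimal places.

13.35%

i^T_t = 1.6 + 2.5 + 2.3 × (6.2 − 2.5) + 0.57 × (-3.0)
   = 1.6 + 2.5 + 8.51 − 1.71 = 10.90
i_t = 0.85 × 13.78 + 0.15 × 10.90 = 11.713 + 1.635 = 13.35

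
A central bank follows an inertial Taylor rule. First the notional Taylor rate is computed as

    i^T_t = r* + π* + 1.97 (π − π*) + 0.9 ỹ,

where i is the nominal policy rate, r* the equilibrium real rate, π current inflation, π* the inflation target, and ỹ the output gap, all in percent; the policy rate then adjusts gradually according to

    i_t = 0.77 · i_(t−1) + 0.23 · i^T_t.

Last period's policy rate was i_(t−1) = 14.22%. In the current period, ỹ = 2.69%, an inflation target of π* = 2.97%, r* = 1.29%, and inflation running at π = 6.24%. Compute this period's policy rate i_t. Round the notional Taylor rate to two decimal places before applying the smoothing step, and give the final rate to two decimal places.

13.97%

i^T_t = 1.29 + 2.97 + 1.97 × (6.24 − 2.97) + 0.9 × 2.69
   = 1.29 + 2.97 + 6.4419 + 2.421 = 13.12
i_t = 0.77 × 14.22 + 0.23 × 13.12 = 10.9494 + 3.0176 = 13.97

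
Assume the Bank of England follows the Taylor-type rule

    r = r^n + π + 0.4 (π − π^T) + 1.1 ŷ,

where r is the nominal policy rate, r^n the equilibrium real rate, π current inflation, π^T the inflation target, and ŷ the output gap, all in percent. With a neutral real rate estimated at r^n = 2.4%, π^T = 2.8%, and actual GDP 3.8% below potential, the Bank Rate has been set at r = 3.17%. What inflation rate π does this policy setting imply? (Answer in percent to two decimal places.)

Output 3.8% below potential → ŷ = -3.8.
Collecting π: r = r^n + (1 + 0.4) π − 0.4 π^T + 1.1 ŷ
1.4 π = 3.17 − 2.4 + 0.4 × 2.8 − 1.1 × (-3.8) = 6.07
π = 6.07 / 1.4 = 4.34

4.34%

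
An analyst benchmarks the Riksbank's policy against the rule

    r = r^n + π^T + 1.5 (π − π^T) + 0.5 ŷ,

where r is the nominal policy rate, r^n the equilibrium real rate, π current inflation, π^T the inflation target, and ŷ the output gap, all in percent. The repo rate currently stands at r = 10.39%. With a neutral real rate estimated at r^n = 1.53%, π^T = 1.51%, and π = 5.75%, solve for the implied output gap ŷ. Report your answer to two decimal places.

0.5 ŷ = 10.39 − 1.53 − 1.51 − 1.5 × (5.75 − 1.51) = 0.99
ŷ = 0.99 / 0.5 = 1.98

1.98%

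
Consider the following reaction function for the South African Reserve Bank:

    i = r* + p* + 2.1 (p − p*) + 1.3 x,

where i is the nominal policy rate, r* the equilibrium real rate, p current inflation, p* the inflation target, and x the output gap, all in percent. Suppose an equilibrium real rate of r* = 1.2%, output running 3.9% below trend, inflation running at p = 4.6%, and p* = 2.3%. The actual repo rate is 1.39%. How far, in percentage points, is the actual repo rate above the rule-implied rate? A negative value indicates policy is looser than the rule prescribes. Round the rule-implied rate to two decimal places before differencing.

-1.87 pp

Output 3.9% below potential → x = -3.9.
i = 1.2 + 2.3 + 2.1 × (4.6 − 2.3) + 1.3 × (-3.9)
   = 1.2 + 2.3 + 4.83 − 5.07 = 3.26
Deviation = 1.39 − 3.26 = -1.87 pp.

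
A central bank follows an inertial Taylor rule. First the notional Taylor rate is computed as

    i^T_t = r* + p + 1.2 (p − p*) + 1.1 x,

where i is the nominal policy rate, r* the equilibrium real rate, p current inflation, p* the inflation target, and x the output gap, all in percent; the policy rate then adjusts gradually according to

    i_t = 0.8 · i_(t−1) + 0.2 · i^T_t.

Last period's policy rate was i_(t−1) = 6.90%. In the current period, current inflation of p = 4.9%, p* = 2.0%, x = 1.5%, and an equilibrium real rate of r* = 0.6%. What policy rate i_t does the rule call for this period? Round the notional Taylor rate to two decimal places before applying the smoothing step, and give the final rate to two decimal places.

7.65%

i^T_t = 0.6 + 4.9 + 1.2 × (4.9 − 2.0) + 1.1 × 1.5
   = 0.6 + 4.9 + 3.48 + 1.65 = 10.63
i_t = 0.8 × 6.90 + 0.2 × 10.63 = 5.52 + 2.126 = 7.65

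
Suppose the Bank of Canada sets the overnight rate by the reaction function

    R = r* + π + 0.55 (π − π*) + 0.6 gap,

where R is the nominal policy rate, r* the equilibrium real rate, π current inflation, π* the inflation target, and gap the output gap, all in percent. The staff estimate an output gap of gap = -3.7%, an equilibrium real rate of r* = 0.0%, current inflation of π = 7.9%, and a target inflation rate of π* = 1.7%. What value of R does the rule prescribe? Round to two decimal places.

9.09%

R = 0.0 + 7.9 + 0.55 × (7.9 − 1.7) + 0.6 × (-3.7)
   = 0.0 + 7.9 + 3.41 − 2.22 = 9.09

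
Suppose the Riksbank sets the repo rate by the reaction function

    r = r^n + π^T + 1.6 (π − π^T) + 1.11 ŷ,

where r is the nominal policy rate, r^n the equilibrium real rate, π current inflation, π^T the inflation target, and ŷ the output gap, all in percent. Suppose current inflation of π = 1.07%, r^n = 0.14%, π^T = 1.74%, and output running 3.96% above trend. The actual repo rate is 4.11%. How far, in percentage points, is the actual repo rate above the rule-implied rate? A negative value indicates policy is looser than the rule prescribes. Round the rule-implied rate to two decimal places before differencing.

Output 3.96% above potential → ŷ = 3.96.
r = 0.14 + 1.74 + 1.6 × (1.07 − 1.74) + 1.11 × 3.96
   = 0.14 + 1.74 − 1.072 + 4.3956 = 5.20
Deviation = 4.11 − 5.20 = -1.09 pp.

-1.09 pp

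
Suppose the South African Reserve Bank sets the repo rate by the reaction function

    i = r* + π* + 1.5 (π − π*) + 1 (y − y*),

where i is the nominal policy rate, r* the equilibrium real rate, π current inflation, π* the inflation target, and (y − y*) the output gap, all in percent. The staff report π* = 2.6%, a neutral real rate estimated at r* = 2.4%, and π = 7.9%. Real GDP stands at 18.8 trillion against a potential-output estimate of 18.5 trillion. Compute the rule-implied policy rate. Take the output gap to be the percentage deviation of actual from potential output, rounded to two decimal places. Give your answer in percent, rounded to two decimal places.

14.57%

Output gap = 100 × (18.8 − 18.5) / 18.5 = 1.62%.
i = 2.40 + 2.60 + 1.5 × (7.90 − 2.60) + 1 × 1.62
   = 2.40 + 2.6 + 7.95 + 1.62 = 14.57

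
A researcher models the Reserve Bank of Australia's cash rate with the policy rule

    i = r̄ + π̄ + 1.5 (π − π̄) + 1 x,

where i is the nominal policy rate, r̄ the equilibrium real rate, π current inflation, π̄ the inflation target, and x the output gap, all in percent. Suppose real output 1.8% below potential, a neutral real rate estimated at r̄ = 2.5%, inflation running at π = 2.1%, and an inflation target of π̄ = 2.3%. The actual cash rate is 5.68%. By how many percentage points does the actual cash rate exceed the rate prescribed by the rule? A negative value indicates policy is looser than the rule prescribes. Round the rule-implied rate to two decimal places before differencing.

Output 1.8% below potential → x = -1.8.
i = 2.5 + 2.3 + 1.5 × (2.1 − 2.3) + 1 × (-1.8)
   = 2.5 + 2.3 − 0.3 − 1.8 = 2.70
Deviation = 5.68 − 2.70 = 2.98 pp.

2.98 pp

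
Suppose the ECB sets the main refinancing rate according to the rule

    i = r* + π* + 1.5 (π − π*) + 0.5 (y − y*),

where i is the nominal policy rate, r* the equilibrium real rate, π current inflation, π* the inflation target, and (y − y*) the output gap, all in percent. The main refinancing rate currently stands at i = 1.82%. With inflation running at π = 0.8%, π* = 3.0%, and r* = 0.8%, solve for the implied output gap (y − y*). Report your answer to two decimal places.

2.64%

0.5 (y − y*) = 1.82 − 0.8 − 3.0 − 1.5 × (0.8 − 3.0) = 1.32
(y − y*) = 1.32 / 0.5 = 2.64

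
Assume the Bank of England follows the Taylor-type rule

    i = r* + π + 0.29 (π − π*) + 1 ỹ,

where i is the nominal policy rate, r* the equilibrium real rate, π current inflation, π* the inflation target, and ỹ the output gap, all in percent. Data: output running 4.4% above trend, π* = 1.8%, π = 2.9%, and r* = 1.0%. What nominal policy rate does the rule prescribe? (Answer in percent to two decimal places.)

Output 4.4% above potential → ỹ = 4.4.
i = 1.0 + 2.9 + 0.29 × (2.9 − 1.8) + 1 × 4.4
   = 1.0 + 2.9 + 0.319 + 4.4 = 8.62

8.62%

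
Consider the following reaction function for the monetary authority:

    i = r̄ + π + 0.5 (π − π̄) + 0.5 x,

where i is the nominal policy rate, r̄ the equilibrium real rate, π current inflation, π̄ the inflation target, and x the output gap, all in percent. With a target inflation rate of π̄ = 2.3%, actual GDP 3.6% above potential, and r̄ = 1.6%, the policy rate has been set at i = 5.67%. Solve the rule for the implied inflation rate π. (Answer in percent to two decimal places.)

Output 3.6% above potential → x = 3.6.
Collecting π: i = r̄ + (1 + 0.5) π − 0.5 π̄ + 0.5 x
1.5 π = 5.67 − 1.6 + 0.5 × 2.3 − 0.5 × 3.6 = 3.42
π = 3.42 / 1.5 = 2.28

2.28%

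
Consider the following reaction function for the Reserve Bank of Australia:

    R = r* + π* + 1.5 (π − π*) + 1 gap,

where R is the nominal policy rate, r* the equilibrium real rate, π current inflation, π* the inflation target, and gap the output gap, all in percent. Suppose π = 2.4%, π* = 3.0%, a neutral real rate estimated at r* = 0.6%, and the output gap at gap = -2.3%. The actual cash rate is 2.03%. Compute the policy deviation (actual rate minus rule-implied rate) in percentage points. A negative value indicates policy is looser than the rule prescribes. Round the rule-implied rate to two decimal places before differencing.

1.63 pp

R = 0.6 + 3.0 + 1.5 × (2.4 − 3.0) + 1 × (-2.3)
   = 0.6 + 3 − 0.9 − 2.3 = 0.40
Deviation = 2.03 − 0.40 = 1.63 pp.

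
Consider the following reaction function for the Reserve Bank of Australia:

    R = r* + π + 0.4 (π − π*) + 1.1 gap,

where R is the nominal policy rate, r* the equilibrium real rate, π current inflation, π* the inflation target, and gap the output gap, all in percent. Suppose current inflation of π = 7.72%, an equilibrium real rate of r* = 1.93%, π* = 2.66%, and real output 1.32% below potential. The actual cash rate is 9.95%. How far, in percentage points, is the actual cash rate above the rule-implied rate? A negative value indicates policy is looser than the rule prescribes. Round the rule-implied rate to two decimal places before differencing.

-0.27 pp

Output 1.32% below potential → gap = -1.32.
R = 1.93 + 7.72 + 0.4 × (7.72 − 2.66) + 1.1 × (-1.32)
   = 1.93 + 7.72 + 2.024 − 1.452 = 10.22
Deviation = 9.95 − 10.22 = -0.27 pp.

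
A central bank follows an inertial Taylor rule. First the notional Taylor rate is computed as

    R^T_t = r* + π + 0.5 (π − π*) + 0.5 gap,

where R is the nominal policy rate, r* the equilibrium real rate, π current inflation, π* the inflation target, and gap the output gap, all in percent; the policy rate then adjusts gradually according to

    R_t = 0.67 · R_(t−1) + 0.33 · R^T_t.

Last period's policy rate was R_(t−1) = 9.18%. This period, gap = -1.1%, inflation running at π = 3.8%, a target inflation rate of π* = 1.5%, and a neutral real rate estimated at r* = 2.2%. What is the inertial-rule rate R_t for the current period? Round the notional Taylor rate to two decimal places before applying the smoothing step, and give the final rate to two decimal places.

8.33%

R^T_t = 2.2 + 3.8 + 0.5 × (3.8 − 1.5) + 0.5 × (-1.1)
   = 2.2 + 3.8 + 1.15 − 0.55 = 6.60
R_t = 0.67 × 9.18 + 0.33 × 6.60 = 6.1506 + 2.178 = 8.33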